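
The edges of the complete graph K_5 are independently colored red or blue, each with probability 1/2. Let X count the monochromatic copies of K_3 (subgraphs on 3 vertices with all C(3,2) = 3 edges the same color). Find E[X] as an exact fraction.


Let X = Σ_S X_S over the C(5, 3) = 10 subsets S of size 3, where X_S = 1 if the K_3 on S is monochromatic.
For a fixed S, the K_3 on S has C(3, 2) = 3 edges. P[all 3 edges red] = (1/2)^3, and likewise for blue, so P[monochromatic] = 2·(1/2)^3 = 2^{1 − 3} = 1/4.
Summing: E[X] = C(5, 3) · 2^{1 − 3} = 10 · 1/4 = 5/2.
Numerically: E[X] ≈ 2.5000.

E[X] = C(5,3)·2^(1−C(3,2)) = 5/2 ≈ 2.5000.


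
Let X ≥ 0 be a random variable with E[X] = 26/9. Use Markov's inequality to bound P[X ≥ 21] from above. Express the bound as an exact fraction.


μ = E[X] = 26/9, a = 21.
Markov: P[X ≥ 21] ≤ μ/a = (26/9)/21 = 26/189.
Numerically: ≈ 0.137566.
(Since a = 21 > μ = 2.888889, the bound 26/189 is < 1 and informative.)

P[X ≥ 21] ≤ 26/189 ≈ 0.137566.


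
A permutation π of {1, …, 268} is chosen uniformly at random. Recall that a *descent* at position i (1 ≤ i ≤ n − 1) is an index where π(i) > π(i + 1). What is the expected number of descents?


Write X = Σ X_I over i = 1, …, 267, with X_I the indicator of one descent.
There are 267 indicators.
For each fixed i, the pair (π(i), π(i+1)) is a uniformly random ordered pair of distinct values from {1, …, 268}; by symmetry P[π(i) > π(i+1)] = 1/2.
By linearity: E[X] = 267 · (1/2) = (268 − 1) · (1/2) = 267/2 ≈ 133.500000.

E[X] = 267/2 = 133.500000.


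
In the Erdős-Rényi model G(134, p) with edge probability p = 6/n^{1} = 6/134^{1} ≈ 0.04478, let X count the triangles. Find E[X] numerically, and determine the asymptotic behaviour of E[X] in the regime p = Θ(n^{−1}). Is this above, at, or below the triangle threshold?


Number of potential triangles: C(134, 3) = 392084.
Each occurs with probability p³ ≈ (0.04478)³ ≈ 8.977168e-05.
By linearity: E[X] = C(134, 3)·p³ ≈ 392084 · 8.977168e-05 ≈ 35.1980.
Here α = 1, so p = 6/n is exactly at the triangle threshold p ~ 1/n. Asymptotically E[X] → c³/6 = 6³/6 = 36 ≈ 36.0000, a bounded constant. In this regime the triangle count is asymptotically Poisson(c³/6).

E[X] ≈ 35.1980; in regime p = Θ(1/n^{1}) E[X] stays bounded (at the triangle threshold p ~ 1/n).


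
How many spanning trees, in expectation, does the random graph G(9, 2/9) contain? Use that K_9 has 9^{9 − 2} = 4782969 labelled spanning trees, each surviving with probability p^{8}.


K_9 has 9^{9 − 2} = 4782969 labelled spanning trees.
For each such spanning tree H, let X_H = 1 if all 8 edges of H are present in G. Then P[X_H = 1] = p^{8} = (2/9)^{8} = 256/43046721.
Summing the indicators: E[X] = Σ_H E[X_H] = 4782969 · p^{8} = 4782969 · 256/43046721 = 256/9.
Numerically: E[X] ≈ 28.444.

E[X] = 4782969 · (2/9)^{8} = 256/9 ≈ 28.444.


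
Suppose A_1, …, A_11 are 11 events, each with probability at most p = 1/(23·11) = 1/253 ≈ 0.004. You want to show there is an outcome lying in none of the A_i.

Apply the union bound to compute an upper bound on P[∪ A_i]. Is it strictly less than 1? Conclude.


Union bound: P[∪_{i=1}^{11} A_i] ≤ Σ_i P[A_i] ≤ 11·p = 11·(1/253) = 1/23.
Numerically: 1/23 ≈ 0.043.
Is 1/23 < 1? YES.
Since P[∪ A_i] ≤ 1/23 < 1, the complement has P[∩ A_i^c] ≥ 1 − 1/23 = 22/23 > 0, so some outcome avoids every A_i.

11·p = 1/23 ≈ 0.043; existence CERTIFIED by the union bound.


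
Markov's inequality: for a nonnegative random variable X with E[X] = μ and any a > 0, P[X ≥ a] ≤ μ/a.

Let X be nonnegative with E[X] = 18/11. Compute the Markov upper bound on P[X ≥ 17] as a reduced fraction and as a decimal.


μ = E[X] = 18/11, a = 17.
Markov: P[X ≥ 17] ≤ μ/a = (18/11)/17 = 18/187.
Numerically: ≈ 0.096.
(Since a = 17 > μ = 1.636, the bound 18/187 is < 1 and informative.)

P[X ≥ 17] ≤ 18/187 ≈ 0.096.


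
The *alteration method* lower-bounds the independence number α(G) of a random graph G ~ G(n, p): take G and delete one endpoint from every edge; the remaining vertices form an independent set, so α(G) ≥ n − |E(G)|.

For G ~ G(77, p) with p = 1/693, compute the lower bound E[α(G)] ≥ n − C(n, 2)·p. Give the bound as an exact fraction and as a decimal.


E[|E(G)|] = C(77, 2)·p = 2926 · (1/693) = 38/9.
E[α(G)] ≥ n − E[|E(G)|] = 77 − 38/9 = 655/9.
Numerically: ≈ 72.777778.
(This is only a lower bound; the true E[α(G)] may be larger.)

E[α(G)] ≥ 655/9 ≈ 72.777778.


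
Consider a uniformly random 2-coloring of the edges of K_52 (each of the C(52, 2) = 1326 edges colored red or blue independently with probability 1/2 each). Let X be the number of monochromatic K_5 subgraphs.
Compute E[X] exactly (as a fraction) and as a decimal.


Let X = Σ_S X_S over the C(52, 5) = 2598960 subsets S of size 5, where X_S = 1 if the K_5 on S is monochromatic.
For a fixed S, the K_5 on S has C(5, 2) = 10 edges. P[all 10 edges red] = (1/2)^10, and likewise for blue, so P[monochromatic] = 2·(1/2)^10 = 2^{1 − 10} = 1/512.
By linearity of expectation: E[X] = C(52, 5) · 2^{1 − 10} = 2598960 · 1/512 = 162435/32.
Numerically: E[X] ≈ 5076.0938.

E[X] = C(52,5)·2^(1−C(5,2)) = 162435/32 ≈ 5076.0938.


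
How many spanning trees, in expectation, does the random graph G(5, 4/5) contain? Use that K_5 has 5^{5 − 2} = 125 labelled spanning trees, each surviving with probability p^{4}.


K_5 has 5^{5 − 2} = 125 labelled spanning trees.
For each such spanning tree H, let X_H = 1 if all 4 edges of H are present in G. Then P[X_H = 1] = p^{4} = (4/5)^{4} = 256/625.
By linearity: E[X] = Σ_H E[X_H] = 125 · p^{4} = 125 · 256/625 = 256/5.
Numerically: E[X] ≈ 51.2.

E[X] = 125 · (4/5)^{4} = 256/5 ≈ 51.2.


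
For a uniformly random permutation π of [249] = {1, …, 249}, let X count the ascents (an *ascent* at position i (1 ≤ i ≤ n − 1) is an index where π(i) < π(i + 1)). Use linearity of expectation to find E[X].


Write X = Σ X_I over i = 1, …, 248, with X_I the indicator of one ascent.
There are 248 indicators.
For each fixed i, the pair (π(i), π(i+1)) is a uniformly random ordered pair of distinct values from {1, …, 249}; by symmetry P[π(i) < π(i+1)] = 1/2.
By linearity: E[X] = 248 · (1/2) = (249 − 1) · (1/2) = 124 ≈ 124.00000.

E[X] = 124 = 124.00000.


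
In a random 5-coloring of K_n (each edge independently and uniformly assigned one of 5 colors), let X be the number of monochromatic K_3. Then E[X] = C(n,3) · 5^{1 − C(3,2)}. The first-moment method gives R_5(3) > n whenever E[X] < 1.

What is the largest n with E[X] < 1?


We need C(n, 3) · 5^{1 − 3} < 1, i.e. C(n, 3) < 5^{3 − 1} = 25.
Check values of n near the boundary:
  n = 3: C(3, 3) = 1; 1 < 25? YES
  n = 4: C(4, 3) = 4; 4 < 25? YES
  n = 5: C(5, 3) = 10; 10 < 25? YES
  n = 6: C(6, 3) = 20; 20 < 25? YES
  n = 7: C(7, 3) = 35; 35 < 25? NO
The largest n with C(n, 3) < 25 is n = 6 (where E[X] = 4/5 ≈ 0.800). Hence R_5(3) > 6, i.e. R_5(3) ≥ 7.

Largest n = 6; hence R_5(3) > 6.


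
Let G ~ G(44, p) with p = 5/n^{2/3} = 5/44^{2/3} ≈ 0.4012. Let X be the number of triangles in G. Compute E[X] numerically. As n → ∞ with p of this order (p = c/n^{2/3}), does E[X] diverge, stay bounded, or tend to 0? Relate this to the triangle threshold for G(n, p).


Number of potential triangles: C(44, 3) = 13244.
Each occurs with probability p³ ≈ (0.4012)³ ≈ 6.456612e-02.
By linearity: E[X] = C(44, 3)·p³ ≈ 13244 · 6.456612e-02 ≈ 855.1136.
Since α = 2/3 < 1, p = c/n^{2/3} ≫ 1/n is above the triangle threshold p ~ 1/n. Asymptotically E[X] ~ (c³/6)·n^{3(1−α)} = (5³/6)·n^{1} → ∞; triangles are abundant w.h.p.

E[X] ≈ 855.1136; in regime p = Θ(1/n^{2/3}) E[X] diverges (above the triangle threshold p ~ 1/n).


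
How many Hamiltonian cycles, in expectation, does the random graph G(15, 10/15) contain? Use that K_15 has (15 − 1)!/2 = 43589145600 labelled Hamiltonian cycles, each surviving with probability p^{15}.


K_15 has (15 − 1)!/2 = 43589145600 labelled Hamiltonian cycles.
For each such Hamiltonian cycle H, let X_H = 1 if all 15 edges of H are present in G. Then P[X_H = 1] = p^{15} = (2/3)^{15} = 32768/14348907.
Summing the indicators: E[X] = Σ_H E[X_H] = 43589145600 · p^{15} = 43589145600 · 32768/14348907 = 5877897625600/59049.
Numerically: E[X] ≈ 9.95e+07.

E[X] = 43589145600 · (2/3)^{15} = 5877897625600/59049 ≈ 9.95e+07.


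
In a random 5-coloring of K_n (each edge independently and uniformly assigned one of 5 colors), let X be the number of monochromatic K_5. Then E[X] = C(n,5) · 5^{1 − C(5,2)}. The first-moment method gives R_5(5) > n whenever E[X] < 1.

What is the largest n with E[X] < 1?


We need C(n, 5) · 5^{1 − 10} < 1, i.e. C(n, 5) < 5^{10 − 1} = 1953125.
Check values of n near the boundary:
  n = 46: C(46, 5) = 1370754; 1370754 < 1953125? YES
  n = 47: C(47, 5) = 1533939; 1533939 < 1953125? YES
  n = 48: C(48, 5) = 1712304; 1712304 < 1953125? YES
  n = 49: C(49, 5) = 1906884; 1906884 < 1953125? YES
  n = 50: C(50, 5) = 2118760; 2118760 < 1953125? NO
  n = 51: C(51, 5) = 2349060; 2349060 < 1953125? NO
The largest n with C(n, 5) < 1953125 is n = 49 (where E[X] = 1906884/1953125 ≈ 0.9763246). Hence R_5(5) > 49, i.e. R_5(5) ≥ 50.

Largest n = 49; hence R_5(5) > 49.


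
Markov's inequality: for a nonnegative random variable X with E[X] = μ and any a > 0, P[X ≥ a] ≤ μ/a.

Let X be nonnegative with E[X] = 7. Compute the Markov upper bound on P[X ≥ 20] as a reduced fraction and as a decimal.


μ = E[X] = 7, a = 20.
Markov: P[X ≥ 20] ≤ μ/a = (7)/20 = 7/20.
Numerically: ≈ 0.350000.
(Since a = 20 > μ = 7.000000, the bound 7/20 is < 1 and informative.)

P[X ≥ 20] ≤ 7/20 ≈ 0.350000.


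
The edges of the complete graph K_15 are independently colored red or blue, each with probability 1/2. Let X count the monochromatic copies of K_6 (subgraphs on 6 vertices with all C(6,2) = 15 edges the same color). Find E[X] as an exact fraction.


Let X = Σ_S X_S over the C(15, 6) = 5005 subsets S of size 6, where X_S = 1 if the K_6 on S is monochromatic.
For a fixed S, the K_6 on S has C(6, 2) = 15 edges. P[all 15 edges red] = (1/2)^15, and likewise for blue, so P[monochromatic] = 2·(1/2)^15 = 2^{1 − 15} = 1/16384.
By linearity: E[X] = C(15, 6) · 2^{1 − 15} = 5005 · 1/16384 = 5005/16384.
Numerically: E[X] ≈ 0.30548.

E[X] = C(15,6)·2^(1−C(6,2)) = 5005/16384 ≈ 0.30548.


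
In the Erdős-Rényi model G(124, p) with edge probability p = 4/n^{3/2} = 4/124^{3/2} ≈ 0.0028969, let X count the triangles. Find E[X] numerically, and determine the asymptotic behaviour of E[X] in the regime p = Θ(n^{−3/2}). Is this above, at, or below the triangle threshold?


Number of potential triangles: C(124, 3) = 310124.
Each occurs with probability p³ ≈ (0.0028969)³ ≈ 2.4309856e-08.
By linearity: E[X] = C(124, 3)·p³ ≈ 310124 · 2.4309856e-08 ≈ 0.00754.
Since α = 3/2 > 1, p = c/n^{3/2} = o(1/n) is below the triangle threshold p ~ 1/n. Asymptotically E[X] ~ (c³/6)·n^{3(1−α)} = (4³/6)·n^{-1.5} → 0, so by Markov's inequality G has no triangles w.h.p.

E[X] ≈ 0.00754; in regime p = Θ(1/n^{3/2}) E[X] tends to 0 (below the triangle threshold p ~ 1/n).


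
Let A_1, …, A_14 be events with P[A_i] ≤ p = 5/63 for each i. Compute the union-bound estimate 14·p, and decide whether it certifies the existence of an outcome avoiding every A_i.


Union bound: P[∪_{i=1}^{14} A_i] ≤ Σ_i P[A_i] ≤ 14·p = 14·(5/63) = 10/9.
Numerically: 10/9 ≈ 1.11111.
Is 10/9 < 1? NO.
Since the bound 10/9 is ≥ 1, the union bound is uninformative here; it does NOT by itself certify existence.

14·p = 10/9 ≈ 1.11111; existence NOT certified by the union bound.


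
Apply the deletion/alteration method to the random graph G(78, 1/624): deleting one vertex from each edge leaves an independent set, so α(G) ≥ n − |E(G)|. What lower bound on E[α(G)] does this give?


E[|E(G)|] = C(78, 2)·p = 3003 · (1/624) = 77/16.
E[α(G)] ≥ n − E[|E(G)|] = 78 − 77/16 = 1171/16.
Numerically: ≈ 73.1875.
(This is only a lower bound; the true E[α(G)] may be larger.)

E[α(G)] ≥ 1171/16 ≈ 73.1875.


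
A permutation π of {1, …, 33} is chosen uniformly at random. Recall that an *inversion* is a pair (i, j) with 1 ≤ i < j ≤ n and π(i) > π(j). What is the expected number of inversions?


Write X = Σ X_I over the C(33, 2) = 528 pairs i < j, with X_I the indicator of one inversion.
There are 528 indicators.
For each fixed pair i < j, the values π(i) and π(j) are two distinct elements of {1, …, 33} in uniformly random order; by symmetry P[π(i) > π(j)] = 1/2.
By linearity: E[X] = 528 · (1/2) = C(33, 2) · (1/2) = 528/2 = 264 ≈ 264.000000.

E[X] = 264 = 264.000000.


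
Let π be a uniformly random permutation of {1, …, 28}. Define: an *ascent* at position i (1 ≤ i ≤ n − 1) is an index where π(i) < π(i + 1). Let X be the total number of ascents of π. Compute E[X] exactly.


Write X = Σ X_I over i = 1, …, 27, with X_I the indicator of one ascent.
There are 27 indicators.
For each fixed i, the pair (π(i), π(i+1)) is a uniformly random ordered pair of distinct values from {1, …, 28}; by symmetry P[π(i) < π(i+1)] = 1/2.
By linearity: E[X] = 27 · (1/2) = (28 − 1) · (1/2) = 27/2 ≈ 13.50000.

E[X] = 27/2 = 13.50000.


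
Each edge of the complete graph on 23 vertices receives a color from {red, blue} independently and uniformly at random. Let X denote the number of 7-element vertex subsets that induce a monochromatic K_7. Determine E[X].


Let X = Σ_S X_S over the C(23, 7) = 245157 subsets S of size 7, where X_S = 1 if the K_7 on S is monochromatic.
For a fixed S, the K_7 on S has C(7, 2) = 21 edges. P[all 21 edges red] = (1/2)^21, and likewise for blue, so P[monochromatic] = 2·(1/2)^21 = 2^{1 − 21} = 1/1048576.
By linearity of expectation: E[X] = C(23, 7) · 2^{1 − 21} = 245157 · 1/1048576 = 245157/1048576.
Numerically: E[X] ≈ 0.2338.

E[X] = C(23,7)·2^(1−C(7,2)) = 245157/1048576 ≈ 0.2338.


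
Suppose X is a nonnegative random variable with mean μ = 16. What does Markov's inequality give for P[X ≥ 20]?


μ = E[X] = 16, a = 20.
Markov: P[X ≥ 20] ≤ μ/a = (16)/20 = 4/5.
Numerically: ≈ 0.800.
(Since a = 20 > μ = 16.000, the bound 4/5 is < 1 and informative.)

P[X ≥ 20] ≤ 4/5 ≈ 0.800.


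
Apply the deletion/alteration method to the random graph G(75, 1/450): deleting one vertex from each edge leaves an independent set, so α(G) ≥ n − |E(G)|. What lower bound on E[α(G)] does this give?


E[|E(G)|] = C(75, 2)·p = 2775 · (1/450) = 37/6.
E[α(G)] ≥ n − E[|E(G)|] = 75 − 37/6 = 413/6.
Numerically: ≈ 68.833.
(This is only a lower bound; the true E[α(G)] may be larger.)

E[α(G)] ≥ 413/6 ≈ 68.833.


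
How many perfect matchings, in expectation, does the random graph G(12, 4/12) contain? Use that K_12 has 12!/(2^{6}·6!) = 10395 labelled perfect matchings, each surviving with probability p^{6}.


K_12 has 12!/(2^{6}·6!) = 10395 labelled perfect matchings.
For each such perfect matching H, let X_H = 1 if all 6 edges of H are present in G. Then P[X_H = 1] = p^{6} = (1/3)^{6} = 1/729.
By linearity of expectation: E[X] = Σ_H E[X_H] = 10395 · p^{6} = 10395 · 1/729 = 385/27.
Numerically: E[X] ≈ 14.259.

E[X] = 10395 · (1/3)^{6} = 385/27 ≈ 14.259.


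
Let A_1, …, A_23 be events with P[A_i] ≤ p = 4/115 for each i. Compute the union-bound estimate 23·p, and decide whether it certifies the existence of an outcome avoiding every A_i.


Union bound: P[∪_{i=1}^{23} A_i] ≤ Σ_i P[A_i] ≤ 23·p = 23·(4/115) = 4/5.
Numerically: 4/5 ≈ 0.80000.
Is 4/5 < 1? YES.
Since P[∪ A_i] ≤ 4/5 < 1, the complement has P[∩ A_i^c] ≥ 1 − 4/5 = 1/5 > 0, so some outcome avoids every A_i.

23·p = 4/5 ≈ 0.80000; existence CERTIFIED by the union bound.


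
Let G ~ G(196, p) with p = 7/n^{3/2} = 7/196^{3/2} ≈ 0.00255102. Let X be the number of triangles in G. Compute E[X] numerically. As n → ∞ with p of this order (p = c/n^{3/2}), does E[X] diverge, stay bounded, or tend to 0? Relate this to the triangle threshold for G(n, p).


Number of potential triangles: C(196, 3) = 1235780.
Each occurs with probability p³ ≈ (0.00255102)³ ≈ 1.66012886e-08.
By linearity: E[X] = C(196, 3)·p³ ≈ 1235780 · 1.66012886e-08 ≈ 0.020516.
Since α = 3/2 > 1, p = c/n^{3/2} = o(1/n) is below the triangle threshold p ~ 1/n. Asymptotically E[X] ~ (c³/6)·n^{3(1−α)} = (7³/6)·n^{-1.5} → 0, so by Markov's inequality G has no triangles w.h.p.

E[X] ≈ 0.020516; in regime p = Θ(1/n^{3/2}) E[X] tends to 0 (below the triangle threshold p ~ 1/n).


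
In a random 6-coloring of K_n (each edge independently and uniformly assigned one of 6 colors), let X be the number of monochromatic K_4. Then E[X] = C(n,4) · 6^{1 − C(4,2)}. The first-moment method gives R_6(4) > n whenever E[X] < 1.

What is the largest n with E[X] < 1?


We need C(n, 4) · 6^{1 − 6} < 1, i.e. C(n, 4) < 6^{6 − 1} = 7776.
Check values of n near the boundary:
  n = 20: C(20, 4) = 4845; 4845 < 7776? YES
  n = 21: C(21, 4) = 5985; 5985 < 7776? YES
  n = 22: C(22, 4) = 7315; 7315 < 7776? YES
  n = 23: C(23, 4) = 8855; 8855 < 7776? NO
The largest n with C(n, 4) < 7776 is n = 22 (where E[X] = 7315/7776 ≈ 0.94072). Hence R_6(4) > 22, i.e. R_6(4) ≥ 23.

Largest n = 22; hence R_6(4) > 22.


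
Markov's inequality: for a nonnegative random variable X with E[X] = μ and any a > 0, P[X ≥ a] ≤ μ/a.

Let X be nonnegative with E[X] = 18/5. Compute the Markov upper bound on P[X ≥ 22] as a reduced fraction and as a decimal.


μ = E[X] = 18/5, a = 22.
Markov: P[X ≥ 22] ≤ μ/a = (18/5)/22 = 9/55.
Numerically: ≈ 0.16364.
(Since a = 22 > μ = 3.60000, the bound 9/55 is < 1 and informative.)

P[X ≥ 22] ≤ 9/55 ≈ 0.16364.


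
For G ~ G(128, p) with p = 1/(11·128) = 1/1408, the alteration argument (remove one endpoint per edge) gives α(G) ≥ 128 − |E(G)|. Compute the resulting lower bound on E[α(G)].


E[|E(G)|] = C(128, 2)·p = 8128 · (1/1408) = 127/22.
E[α(G)] ≥ n − E[|E(G)|] = 128 − 127/22 = 2689/22.
Numerically: ≈ 122.22727.
(This is only a lower bound; the true E[α(G)] may be larger.)

E[α(G)] ≥ 2689/22 ≈ 122.22727.


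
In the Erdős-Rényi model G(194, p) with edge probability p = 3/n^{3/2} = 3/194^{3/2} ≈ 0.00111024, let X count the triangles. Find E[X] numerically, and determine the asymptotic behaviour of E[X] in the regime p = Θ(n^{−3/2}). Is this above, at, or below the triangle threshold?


Number of potential triangles: C(194, 3) = 1198144.
Each occurs with probability p³ ≈ (0.00111024)³ ≈ 1.36853522e-09.
By linearity: E[X] = C(194, 3)·p³ ≈ 1198144 · 1.36853522e-09 ≈ 0.001640.
Since α = 3/2 > 1, p = c/n^{3/2} = o(1/n) is below the triangle threshold p ~ 1/n. Asymptotically E[X] ~ (c³/6)·n^{3(1−α)} = (3³/6)·n^{-1.5} → 0, so by Markov's inequality G has no triangles w.h.p.

E[X] ≈ 0.001640; in regime p = Θ(1/n^{3/2}) E[X] tends to 0 (below the triangle threshold p ~ 1/n).


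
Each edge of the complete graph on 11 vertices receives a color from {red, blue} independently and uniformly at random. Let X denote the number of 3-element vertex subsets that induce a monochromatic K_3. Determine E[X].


Let X = Σ_S X_S over the C(11, 3) = 165 subsets S of size 3, where X_S = 1 if the K_3 on S is monochromatic.
For a fixed S, the K_3 on S has C(3, 2) = 3 edges. P[all 3 edges red] = (1/2)^3, and likewise for blue, so P[monochromatic] = 2·(1/2)^3 = 2^{1 − 3} = 1/4.
By linearity of expectation: E[X] = C(11, 3) · 2^{1 − 3} = 165 · 1/4 = 165/4.
Numerically: E[X] ≈ 41.25000.

E[X] = C(11,3)·2^(1−C(3,2)) = 165/4 ≈ 41.25000.


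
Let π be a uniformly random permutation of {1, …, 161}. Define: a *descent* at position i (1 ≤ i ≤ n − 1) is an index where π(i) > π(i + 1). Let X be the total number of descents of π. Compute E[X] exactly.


Write X = Σ X_I over i = 1, …, 160, with X_I the indicator of one descent.
There are 160 indicators.
For each fixed i, the pair (π(i), π(i+1)) is a uniformly random ordered pair of distinct values from {1, …, 161}; by symmetry P[π(i) > π(i+1)] = 1/2.
By linearity: E[X] = 160 · (1/2) = (161 − 1) · (1/2) = 80 ≈ 80.00000.

E[X] = 80 = 80.00000.


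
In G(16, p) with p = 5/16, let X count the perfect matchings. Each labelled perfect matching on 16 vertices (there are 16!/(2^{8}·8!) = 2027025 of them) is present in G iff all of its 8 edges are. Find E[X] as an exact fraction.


K_16 has 16!/(2^{8}·8!) = 2027025 labelled perfect matchings.
For each such perfect matching H, let X_H = 1 if all 8 edges of H are present in G. Then P[X_H = 1] = p^{8} = (5/16)^{8} = 390625/4294967296.
By linearity of expectation: E[X] = Σ_H E[X_H] = 2027025 · p^{8} = 2027025 · 390625/4294967296 = 791806640625/4294967296.
Numerically: E[X] ≈ 184.36.

E[X] = 2027025 · (5/16)^{8} = 791806640625/4294967296 ≈ 184.36.


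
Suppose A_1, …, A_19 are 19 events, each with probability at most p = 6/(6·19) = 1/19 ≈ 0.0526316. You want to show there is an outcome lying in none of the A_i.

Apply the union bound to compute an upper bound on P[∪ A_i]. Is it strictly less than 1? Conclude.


Union bound: P[∪_{i=1}^{19} A_i] ≤ Σ_i P[A_i] ≤ 19·p = 19·(1/19) = 1.
Numerically: 1 ≈ 1.0000000.
Is 1 < 1? NO.
Since the bound 1 is ≥ 1, the union bound is uninformative here; it does NOT by itself certify existence.

19·p = 1 ≈ 1.0000000; existence NOT certified by the union bound.


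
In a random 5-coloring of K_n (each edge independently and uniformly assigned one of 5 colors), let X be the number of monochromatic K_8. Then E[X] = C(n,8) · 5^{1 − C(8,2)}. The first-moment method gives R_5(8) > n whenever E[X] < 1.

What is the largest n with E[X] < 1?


We need C(n, 8) · 5^{1 − 28} < 1, i.e. C(n, 8) < 5^{28 − 1} = 7450580596923828125.
Check values of n near the boundary:
  n = 859: C(859, 8) = 7115855595170747139; 7115855595170747139 < 7450580596923828125? YES
  n = 860: C(860, 8) = 7182671140665308145; 7182671140665308145 < 7450580596923828125? YES
  n = 861: C(861, 8) = 7250034996615275865; 7250034996615275865 < 7450580596923828125? YES
  n = 862: C(862, 8) = 7317951015318931845; 7317951015318931845 < 7450580596923828125? YES
  n = 863: C(863, 8) = 7386423071602617757; 7386423071602617757 < 7450580596923828125? YES
  n = 864: C(864, 8) = 7455455062926006708; 7455455062926006708 < 7450580596923828125? NO
The largest n with C(n, 8) < 7450580596923828125 is n = 863 (where E[X] = 7386423071602617757/7450580596923828125 ≈ 0.991389). Hence R_5(8) > 863, i.e. R_5(8) ≥ 864.

Largest n = 863; hence R_5(8) > 863.


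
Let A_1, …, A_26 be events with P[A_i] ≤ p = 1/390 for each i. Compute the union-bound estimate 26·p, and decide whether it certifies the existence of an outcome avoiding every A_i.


Union bound: P[∪_{i=1}^{26} A_i] ≤ Σ_i P[A_i] ≤ 26·p = 26·(1/390) = 1/15.
Numerically: 1/15 ≈ 0.0666667.
Is 1/15 < 1? YES.
Since P[∪ A_i] ≤ 1/15 < 1, the complement has P[∩ A_i^c] ≥ 1 − 1/15 = 14/15 > 0, so some outcome avoids every A_i.

26·p = 1/15 ≈ 0.0666667; existence CERTIFIED by the union bound.


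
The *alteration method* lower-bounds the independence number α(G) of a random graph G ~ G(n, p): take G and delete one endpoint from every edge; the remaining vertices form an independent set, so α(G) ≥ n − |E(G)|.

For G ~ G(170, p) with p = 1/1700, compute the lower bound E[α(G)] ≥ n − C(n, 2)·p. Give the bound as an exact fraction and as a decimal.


E[|E(G)|] = C(170, 2)·p = 14365 · (1/1700) = 169/20.
E[α(G)] ≥ n − E[|E(G)|] = 170 − 169/20 = 3231/20.
Numerically: ≈ 161.550000.
(This is only a lower bound; the true E[α(G)] may be larger.)

E[α(G)] ≥ 3231/20 ≈ 161.550000.


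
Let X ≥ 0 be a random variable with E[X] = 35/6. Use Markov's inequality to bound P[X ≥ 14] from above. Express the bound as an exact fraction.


μ = E[X] = 35/6, a = 14.
Markov: P[X ≥ 14] ≤ μ/a = (35/6)/14 = 5/12.
Numerically: ≈ 0.416667.
(Since a = 14 > μ = 5.833333, the bound 5/12 is < 1 and informative.)

P[X ≥ 14] ≤ 5/12 ≈ 0.416667.


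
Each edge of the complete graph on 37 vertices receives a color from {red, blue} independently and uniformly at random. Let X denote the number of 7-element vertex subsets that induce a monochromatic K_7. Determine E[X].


Let X = Σ_S X_S over the C(37, 7) = 10295472 subsets S of size 7, where X_S = 1 if the K_7 on S is monochromatic.
For a fixed S, the K_7 on S has C(7, 2) = 21 edges. P[all 21 edges red] = (1/2)^21, and likewise for blue, so P[monochromatic] = 2·(1/2)^21 = 2^{1 − 21} = 1/1048576.
By linearity of expectation: E[X] = C(37, 7) · 2^{1 − 21} = 10295472 · 1/1048576 = 643467/65536.
Numerically: E[X] ≈ 9.8185.

E[X] = C(37,7)·2^(1−C(7,2)) = 643467/65536 ≈ 9.8185.


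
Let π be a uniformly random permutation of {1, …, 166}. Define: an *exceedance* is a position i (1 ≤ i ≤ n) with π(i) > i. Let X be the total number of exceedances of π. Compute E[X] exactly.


Write X = Σ_{i=1}^{166} X_i, where X_i = 1_{π(i) > i}.
For each fixed i, π(i) is uniform over {1, …, 166} (marginal of a uniform permutation), so P[π(i) > i] = (n − i)/n. Summing: Σ_{i=1}^{166} (n − i)/n = (0 + 1 + … + 165)/166 = 166(166 − 1)/(2·166) = (166 − 1)/2.
Hence E[X] = Σ_{i=1}^{166} (166 − i)/166 = 165/2 ≈ 82.50000.

E[X] = 165/2 = 82.50000.


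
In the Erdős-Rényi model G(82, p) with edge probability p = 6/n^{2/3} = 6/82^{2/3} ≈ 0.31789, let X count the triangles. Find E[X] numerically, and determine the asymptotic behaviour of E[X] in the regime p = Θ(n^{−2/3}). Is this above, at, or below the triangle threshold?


Number of potential triangles: C(82, 3) = 88560.
Each occurs with probability p³ ≈ (0.31789)³ ≈ 3.2123736e-02.
By linearity: E[X] = C(82, 3)·p³ ≈ 88560 · 3.2123736e-02 ≈ 2844.87805.
Since α = 2/3 < 1, p = c/n^{2/3} ≫ 1/n is above the triangle threshold p ~ 1/n. Asymptotically E[X] ~ (c³/6)·n^{3(1−α)} = (6³/6)·n^{1} → ∞; triangles are abundant w.h.p.

E[X] ≈ 2844.87805; in regime p = Θ(1/n^{2/3}) E[X] diverges (above the triangle threshold p ~ 1/n).


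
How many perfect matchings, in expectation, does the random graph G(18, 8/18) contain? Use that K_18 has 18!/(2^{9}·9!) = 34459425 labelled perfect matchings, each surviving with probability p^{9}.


K_18 has 18!/(2^{9}·9!) = 34459425 labelled perfect matchings.
For each such perfect matching H, let X_H = 1 if all 9 edges of H are present in G. Then P[X_H = 1] = p^{9} = (4/9)^{9} = 262144/387420489.
By linearity of expectation: E[X] = Σ_H E[X_H] = 34459425 · p^{9} = 34459425 · 262144/387420489 = 111522611200/4782969.
Numerically: E[X] ≈ 23317.

E[X] = 34459425 · (4/9)^{9} = 111522611200/4782969 ≈ 23317.


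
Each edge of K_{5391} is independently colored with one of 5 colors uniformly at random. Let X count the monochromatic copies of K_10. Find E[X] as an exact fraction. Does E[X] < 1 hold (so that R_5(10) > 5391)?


E[X] = C(5391, 10) · 5^{1 − 45} = 5666344714787188828795213697883 · 5^{−44} = 5666344714787188828795213697883/5684341886080801486968994140625.
As a reduced fraction: E[X] = 5666344714787188828795213697883/5684341886080801486968994140625 ≈ 0.9968339.
Is E[X] < 1? YES.
Since E[X] < 1, there exists a 5-coloring of K_{5391} with no monochromatic K_10; hence R_5(10) > 5391.

E[X] = 5666344714787188828795213697883/5684341886080801486968994140625 ≈ 0.9968339; E[X] < 1, so R_5(10) > 5391.


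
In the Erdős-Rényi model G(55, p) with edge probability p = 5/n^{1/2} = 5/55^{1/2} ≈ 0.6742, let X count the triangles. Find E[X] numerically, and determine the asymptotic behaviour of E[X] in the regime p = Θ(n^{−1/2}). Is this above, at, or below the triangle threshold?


Number of potential triangles: C(55, 3) = 26235.
Each occurs with probability p³ ≈ (0.6742)³ ≈ 3.06454483e-01.
By linearity: E[X] = C(55, 3)·p³ ≈ 26235 · 3.06454483e-01 ≈ 8039.833360.
Since α = 1/2 < 1, p = c/n^{1/2} ≫ 1/n is above the triangle threshold p ~ 1/n. Asymptotically E[X] ~ (c³/6)·n^{3(1−α)} = (5³/6)·n^{1.5} → ∞; triangles are abundant w.h.p.

E[X] ≈ 8039.833360; in regime p = Θ(1/n^{1/2}) E[X] diverges (above the triangle threshold p ~ 1/n).


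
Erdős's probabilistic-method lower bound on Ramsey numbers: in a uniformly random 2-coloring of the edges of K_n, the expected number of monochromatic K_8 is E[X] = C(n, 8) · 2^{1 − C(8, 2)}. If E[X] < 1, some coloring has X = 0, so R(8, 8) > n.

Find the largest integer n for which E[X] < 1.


We need C(n, 8) · 2^{1 − 28} < 1, i.e. C(n, 8) < 2^{28 − 1} = 134217728.
Check values of n near the boundary:
  n = 41: C(41, 8) = 95548245; 95548245 < 134217728? YES
  n = 42: C(42, 8) = 118030185; 118030185 < 134217728? YES
  n = 43: C(43, 8) = 145008513; 145008513 < 134217728? NO
  n = 44: C(44, 8) = 177232627; 177232627 < 134217728? NO
  n = 45: C(45, 8) = 215553195; 215553195 < 134217728? NO
The largest n with C(n, 8) < 134217728 is n = 42 (where E[X] = 118030185/134217728 ≈ 0.879393). Hence R(8, 8) > 42, i.e. R(8, 8) ≥ 43.

Largest n = 42; hence R(8, 8) > 42.


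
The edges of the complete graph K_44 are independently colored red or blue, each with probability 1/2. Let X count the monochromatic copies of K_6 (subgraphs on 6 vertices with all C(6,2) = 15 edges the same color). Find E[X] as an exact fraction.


Let X = Σ_S X_S over the C(44, 6) = 7059052 subsets S of size 6, where X_S = 1 if the K_6 on S is monochromatic.
For a fixed S, the K_6 on S has C(6, 2) = 15 edges. P[all 15 edges red] = (1/2)^15, and likewise for blue, so P[monochromatic] = 2·(1/2)^15 = 2^{1 − 15} = 1/16384.
By linearity of expectation: E[X] = C(44, 6) · 2^{1 − 15} = 7059052 · 1/16384 = 1764763/4096.
Numerically: E[X] ≈ 430.8503.

E[X] = C(44,6)·2^(1−C(6,2)) = 1764763/4096 ≈ 430.8503.


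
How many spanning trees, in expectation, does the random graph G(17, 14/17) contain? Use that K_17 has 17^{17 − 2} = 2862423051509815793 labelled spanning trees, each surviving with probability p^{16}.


K_17 has 17^{17 − 2} = 2862423051509815793 labelled spanning trees.
For each such spanning tree H, let X_H = 1 if all 16 edges of H are present in G. Then P[X_H = 1] = p^{16} = (14/17)^{16} = 2177953337809371136/48661191875666868481.
Summing the indicators: E[X] = Σ_H E[X_H] = 2862423051509815793 · p^{16} = 2862423051509815793 · 2177953337809371136/48661191875666868481 = 2177953337809371136/17.
Numerically: E[X] ≈ 1.28e+17.

E[X] = 2862423051509815793 · (14/17)^{16} = 2177953337809371136/17 ≈ 1.28e+17.


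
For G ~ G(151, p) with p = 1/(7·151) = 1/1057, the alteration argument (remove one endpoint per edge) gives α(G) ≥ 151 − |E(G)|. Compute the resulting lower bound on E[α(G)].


E[|E(G)|] = C(151, 2)·p = 11325 · (1/1057) = 75/7.
E[α(G)] ≥ n − E[|E(G)|] = 151 − 75/7 = 982/7.
Numerically: ≈ 140.286.
(This is only a lower bound; the true E[α(G)] may be larger.)

E[α(G)] ≥ 982/7 ≈ 140.286.


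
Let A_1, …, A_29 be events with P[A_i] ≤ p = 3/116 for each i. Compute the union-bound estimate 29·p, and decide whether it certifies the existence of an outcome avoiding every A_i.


Union bound: P[∪_{i=1}^{29} A_i] ≤ Σ_i P[A_i] ≤ 29·p = 29·(3/116) = 3/4.
Numerically: 3/4 ≈ 0.7500.
Is 3/4 < 1? YES.
Since P[∪ A_i] ≤ 3/4 < 1, the complement has P[∩ A_i^c] ≥ 1 − 3/4 = 1/4 > 0, so some outcome avoids every A_i.

29·p = 3/4 ≈ 0.7500; existence CERTIFIED by the union bound.


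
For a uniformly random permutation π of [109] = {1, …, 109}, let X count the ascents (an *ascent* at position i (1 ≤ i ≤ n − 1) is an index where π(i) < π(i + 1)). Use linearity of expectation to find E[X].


Write X = Σ X_I over i = 1, …, 108, with X_I the indicator of one ascent.
There are 108 indicators.
For each fixed i, the pair (π(i), π(i+1)) is a uniformly random ordered pair of distinct values from {1, …, 109}; by symmetry P[π(i) < π(i+1)] = 1/2.
By linearity: E[X] = 108 · (1/2) = (109 − 1) · (1/2) = 54 ≈ 54.000.

E[X] = 54 = 54.000.


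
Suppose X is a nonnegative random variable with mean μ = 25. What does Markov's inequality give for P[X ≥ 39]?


μ = E[X] = 25, a = 39.
Markov: P[X ≥ 39] ≤ μ/a = (25)/39 = 25/39.
Numerically: ≈ 0.641026.
(Since a = 39 > μ = 25.000000, the bound 25/39 is < 1 and informative.)

P[X ≥ 39] ≤ 25/39 ≈ 0.641026.


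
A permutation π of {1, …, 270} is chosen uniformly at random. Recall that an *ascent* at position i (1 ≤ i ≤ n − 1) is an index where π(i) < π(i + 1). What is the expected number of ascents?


Write X = Σ X_I over i = 1, …, 269, with X_I the indicator of one ascent.
There are 269 indicators.
For each fixed i, the pair (π(i), π(i+1)) is a uniformly random ordered pair of distinct values from {1, …, 270}; by symmetry P[π(i) < π(i+1)] = 1/2.
By linearity: E[X] = 269 · (1/2) = (270 − 1) · (1/2) = 269/2 ≈ 134.5000.

E[X] = 269/2 = 134.5000.


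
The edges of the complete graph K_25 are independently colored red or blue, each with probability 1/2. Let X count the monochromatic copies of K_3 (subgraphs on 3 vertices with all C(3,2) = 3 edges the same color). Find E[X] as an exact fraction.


Let X = Σ_S X_S over the C(25, 3) = 2300 subsets S of size 3, where X_S = 1 if the K_3 on S is monochromatic.
For a fixed S, the K_3 on S has C(3, 2) = 3 edges. P[all 3 edges red] = (1/2)^3, and likewise for blue, so P[monochromatic] = 2·(1/2)^3 = 2^{1 − 3} = 1/4.
By linearity of expectation: E[X] = C(25, 3) · 2^{1 − 3} = 2300 · 1/4 = 575.
Numerically: E[X] ≈ 575.0000.

E[X] = C(25,3)·2^(1−C(3,2)) = 575 ≈ 575.0000.


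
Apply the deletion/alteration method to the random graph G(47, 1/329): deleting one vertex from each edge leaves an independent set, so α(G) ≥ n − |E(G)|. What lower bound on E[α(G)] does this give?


E[|E(G)|] = C(47, 2)·p = 1081 · (1/329) = 23/7.
E[α(G)] ≥ n − E[|E(G)|] = 47 − 23/7 = 306/7.
Numerically: ≈ 43.7143.
(This is only a lower bound; the true E[α(G)] may be larger.)

E[α(G)] ≥ 306/7 ≈ 43.7143.


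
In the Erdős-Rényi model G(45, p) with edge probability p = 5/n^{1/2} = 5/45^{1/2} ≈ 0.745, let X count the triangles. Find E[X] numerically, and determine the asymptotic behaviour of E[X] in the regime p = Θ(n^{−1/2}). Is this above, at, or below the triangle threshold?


Number of potential triangles: C(45, 3) = 14190.
Each occurs with probability p³ ≈ (0.745)³ ≈ 4.14087e-01.
By linearity: E[X] = C(45, 3)·p³ ≈ 14190 · 4.14087e-01 ≈ 5875.890.
Since α = 1/2 < 1, p = c/n^{1/2} ≫ 1/n is above the triangle threshold p ~ 1/n. Asymptotically E[X] ~ (c³/6)·n^{3(1−α)} = (5³/6)·n^{1.5} → ∞; triangles are abundant w.h.p.

E[X] ≈ 5875.890; in regime p = Θ(1/n^{1/2}) E[X] diverges (above the triangle threshold p ~ 1/n).


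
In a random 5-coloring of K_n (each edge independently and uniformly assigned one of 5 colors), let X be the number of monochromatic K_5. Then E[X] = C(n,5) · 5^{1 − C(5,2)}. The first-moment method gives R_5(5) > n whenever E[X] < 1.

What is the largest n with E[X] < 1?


We need C(n, 5) · 5^{1 − 10} < 1, i.e. C(n, 5) < 5^{10 − 1} = 1953125.
Check values of n near the boundary:
  n = 43: C(43, 5) = 962598; 962598 < 1953125? YES
  n = 44: C(44, 5) = 1086008; 1086008 < 1953125? YES
  n = 45: C(45, 5) = 1221759; 1221759 < 1953125? YES
  n = 46: C(46, 5) = 1370754; 1370754 < 1953125? YES
  n = 47: C(47, 5) = 1533939; 1533939 < 1953125? YES
  n = 48: C(48, 5) = 1712304; 1712304 < 1953125? YES
  n = 49: C(49, 5) = 1906884; 1906884 < 1953125? YES
  n = 50: C(50, 5) = 2118760; 2118760 < 1953125? NO
  n = 51: C(51, 5) = 2349060; 2349060 < 1953125? NO
The largest n with C(n, 5) < 1953125 is n = 49 (where E[X] = 1906884/1953125 ≈ 0.976325). Hence R_5(5) > 49, i.e. R_5(5) ≥ 50.

Largest n = 49; hence R_5(5) > 49.


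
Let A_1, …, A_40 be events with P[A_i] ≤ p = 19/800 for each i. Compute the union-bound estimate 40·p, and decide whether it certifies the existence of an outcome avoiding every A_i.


Union bound: P[∪_{i=1}^{40} A_i] ≤ Σ_i P[A_i] ≤ 40·p = 40·(19/800) = 19/20.
Numerically: 19/20 ≈ 0.9500000.
Is 19/20 < 1? YES.
Since P[∪ A_i] ≤ 19/20 < 1, the complement has P[∩ A_i^c] ≥ 1 − 19/20 = 1/20 > 0, so some outcome avoids every A_i.

40·p = 19/20 ≈ 0.9500000; existence CERTIFIED by the union bound.


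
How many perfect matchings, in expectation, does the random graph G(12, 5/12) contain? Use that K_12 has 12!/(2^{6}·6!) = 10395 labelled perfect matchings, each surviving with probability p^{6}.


K_12 has 12!/(2^{6}·6!) = 10395 labelled perfect matchings.
For each such perfect matching H, let X_H = 1 if all 6 edges of H are present in G. Then P[X_H = 1] = p^{6} = (5/12)^{6} = 15625/2985984.
Summing the indicators: E[X] = Σ_H E[X_H] = 10395 · p^{6} = 10395 · 15625/2985984 = 6015625/110592.
Numerically: E[X] ≈ 54.4.

E[X] = 10395 · (5/12)^{6} = 6015625/110592 ≈ 54.4.


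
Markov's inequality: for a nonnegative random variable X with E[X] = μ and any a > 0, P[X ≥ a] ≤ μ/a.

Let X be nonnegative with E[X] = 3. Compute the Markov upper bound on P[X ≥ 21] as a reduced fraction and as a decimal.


μ = E[X] = 3, a = 21.
Markov: P[X ≥ 21] ≤ μ/a = (3)/21 = 1/7.
Numerically: ≈ 0.142857.
(Since a = 21 > μ = 3.000000, the bound 1/7 is < 1 and informative.)

P[X ≥ 21] ≤ 1/7 ≈ 0.142857.


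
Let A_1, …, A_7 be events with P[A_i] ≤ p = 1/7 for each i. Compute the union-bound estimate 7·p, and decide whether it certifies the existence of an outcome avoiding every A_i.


Union bound: P[∪_{i=1}^{7} A_i] ≤ Σ_i P[A_i] ≤ 7·p = 7·(1/7) = 1.
Numerically: 1 ≈ 1.000.
Is 1 < 1? NO.
Since the bound 1 is ≥ 1, the union bound is uninformative here; it does NOT by itself certify existence.

7·p = 1 ≈ 1.000; existence NOT certified by the union bound.


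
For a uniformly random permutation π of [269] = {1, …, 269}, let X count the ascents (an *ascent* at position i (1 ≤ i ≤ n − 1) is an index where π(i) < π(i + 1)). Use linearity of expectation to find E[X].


Write X = Σ X_I over i = 1, …, 268, with X_I the indicator of one ascent.
There are 268 indicators.
For each fixed i, the pair (π(i), π(i+1)) is a uniformly random ordered pair of distinct values from {1, …, 269}; by symmetry P[π(i) < π(i+1)] = 1/2.
By linearity: E[X] = 268 · (1/2) = (269 − 1) · (1/2) = 134 ≈ 134.000000.

E[X] = 134 = 134.000000.


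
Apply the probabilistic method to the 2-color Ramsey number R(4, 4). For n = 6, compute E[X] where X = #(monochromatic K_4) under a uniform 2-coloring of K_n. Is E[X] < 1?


E[X] = C(6, 4) · 2^{1 − 6} = 15 · 2^{−5} = 15/32.
As a reduced fraction: E[X] = 15/32 ≈ 0.4688.
Is E[X] < 1? YES.
Since E[X] < 1, there exists a 2-coloring of K_{6} with no monochromatic K_4; hence R(4, 4) > 6.

E[X] = 15/32 ≈ 0.4688; E[X] < 1, so R(4, 4) > 6.


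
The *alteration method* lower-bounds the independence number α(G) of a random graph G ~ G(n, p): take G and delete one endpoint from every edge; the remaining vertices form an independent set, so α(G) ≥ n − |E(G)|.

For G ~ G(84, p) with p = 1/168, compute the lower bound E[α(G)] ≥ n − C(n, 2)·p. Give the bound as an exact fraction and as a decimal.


E[|E(G)|] = C(84, 2)·p = 3486 · (1/168) = 83/4.
E[α(G)] ≥ n − E[|E(G)|] = 84 − 83/4 = 253/4.
Numerically: ≈ 63.2500.
(This is only a lower bound; the true E[α(G)] may be larger.)

E[α(G)] ≥ 253/4 ≈ 63.2500.


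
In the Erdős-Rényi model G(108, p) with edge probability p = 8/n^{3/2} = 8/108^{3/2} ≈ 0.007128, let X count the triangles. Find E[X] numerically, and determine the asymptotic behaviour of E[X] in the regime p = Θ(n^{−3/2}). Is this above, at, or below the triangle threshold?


Number of potential triangles: C(108, 3) = 204156.
Each occurs with probability p³ ≈ (0.007128)³ ≈ 3.621288e-07.
By linearity: E[X] = C(108, 3)·p³ ≈ 204156 · 3.621288e-07 ≈ 0.0739.
Since α = 3/2 > 1, p = c/n^{3/2} = o(1/n) is below the triangle threshold p ~ 1/n. Asymptotically E[X] ~ (c³/6)·n^{3(1−α)} = (8³/6)·n^{-1.5} → 0, so by Markov's inequality G has no triangles w.h.p.

E[X] ≈ 0.0739; in regime p = Θ(1/n^{3/2}) E[X] tends to 0 (below the triangle threshold p ~ 1/n).
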